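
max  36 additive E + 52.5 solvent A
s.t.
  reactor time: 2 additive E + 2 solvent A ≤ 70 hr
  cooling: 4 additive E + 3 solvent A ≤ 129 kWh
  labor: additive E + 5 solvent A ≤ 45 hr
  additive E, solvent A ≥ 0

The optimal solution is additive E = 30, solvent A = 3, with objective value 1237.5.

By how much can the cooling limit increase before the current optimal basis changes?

Binding constraints: cooling, labor. The basis is B = [[4,3],[1,5]] with det 17.
Per unit increase in cooling, x* moves by d = (0.2941, -0.0588).
The basis stays optimal until reactor time becomes binding; allowable increase = 8.5 kWh.

8.5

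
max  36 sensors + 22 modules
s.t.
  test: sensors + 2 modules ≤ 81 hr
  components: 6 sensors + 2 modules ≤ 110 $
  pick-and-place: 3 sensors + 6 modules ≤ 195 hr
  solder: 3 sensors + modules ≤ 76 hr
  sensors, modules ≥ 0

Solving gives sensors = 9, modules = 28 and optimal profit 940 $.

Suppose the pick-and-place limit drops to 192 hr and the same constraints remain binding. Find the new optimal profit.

934

Check each constraint at x*: test 65/81 (slack 16); components 110/110 (tight); pick-and-place 195/195 (tight); solder 55/76 (slack 21).
Slack constraints have shadow price 0 (complementary slackness).
Dual feasibility on the basic columns requires 6·y_components + 3·y_pick-and-place = 36, 2·y_components + 6·y_pick-and-place = 22.
→ y_components = 5 and y_pick-and-place = 2.
Δz = y_pick-and-place·Δb = 2 × (-3) = -6, so new z* = 940 − 6 = 934.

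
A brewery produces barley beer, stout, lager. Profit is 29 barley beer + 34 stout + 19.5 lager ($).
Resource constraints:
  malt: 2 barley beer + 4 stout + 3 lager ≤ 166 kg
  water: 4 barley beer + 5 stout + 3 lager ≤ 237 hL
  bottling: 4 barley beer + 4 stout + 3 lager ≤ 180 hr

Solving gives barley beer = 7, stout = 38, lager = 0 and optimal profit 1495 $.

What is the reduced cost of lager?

-6

Binding: malt and bottling. Non-binding: water (19 unused).
Since water is not tight, its dual is 0.
Dual feasibility on the basic columns requires 2·y_malt + 4·y_bottling = 29, 4·y_malt + 4·y_bottling = 34.
Solving: y_malt = 2.5, y_bottling = 6.
Reduced cost of lager: c₃ − yᵀa₃ = 19.5 − (2.5·3 + 6·3) = 19.5 − 25.5 = -6.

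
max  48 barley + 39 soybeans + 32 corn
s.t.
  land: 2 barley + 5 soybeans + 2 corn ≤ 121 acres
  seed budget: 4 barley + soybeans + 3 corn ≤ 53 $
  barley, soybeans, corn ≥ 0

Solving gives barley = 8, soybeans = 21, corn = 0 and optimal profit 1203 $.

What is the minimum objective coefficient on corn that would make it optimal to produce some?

39

At the optimum: land uses 121 of 121 (binding); seed budget uses 53 of 53 (binding).
From A_Bᵀ y = c: 2·y_land + 4·y_seed budget = 48; 5·y_land + 1·y_seed budget = 39.
This yields shadow prices y_land = 6, y_seed budget = 9.
corn enters the basis when its profit ≥ yᵀa₃ = 6·2 + 9·3 = 39.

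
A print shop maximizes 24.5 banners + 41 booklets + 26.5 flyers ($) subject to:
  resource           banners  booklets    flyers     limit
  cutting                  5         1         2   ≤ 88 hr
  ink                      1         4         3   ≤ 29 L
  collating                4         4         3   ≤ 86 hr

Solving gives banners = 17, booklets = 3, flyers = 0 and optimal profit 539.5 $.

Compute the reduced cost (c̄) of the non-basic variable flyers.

At the optimum: cutting uses 88 of 88 (binding); ink uses 29 of 29 (binding); collating uses 80 of 86 (slack = 6).
By complementary slackness, y = 0 for the non-binding constraint.
Dual feasibility on the basic columns requires 5·y_cutting + 1·y_ink = 24.5, 1·y_cutting + 4·y_ink = 41.
→ y_cutting = 3 and y_ink = 9.5.
Reduced cost of flyers: c₃ − yᵀa₃ = 26.5 − (3·2 + 9.5·3) = 26.5 − 34.5 = -8.

-8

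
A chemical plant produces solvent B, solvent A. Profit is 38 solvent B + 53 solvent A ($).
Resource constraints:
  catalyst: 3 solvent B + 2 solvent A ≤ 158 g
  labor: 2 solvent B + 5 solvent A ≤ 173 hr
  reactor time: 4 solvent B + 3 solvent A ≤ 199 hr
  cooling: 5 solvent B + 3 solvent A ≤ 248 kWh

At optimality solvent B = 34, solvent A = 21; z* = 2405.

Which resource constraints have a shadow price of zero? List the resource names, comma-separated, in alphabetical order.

catalyst, cooling

catalyst: 144/158 (slack 14)
labor: 173/173 (binding)
reactor time: 199/199 (binding)
cooling: 233/248 (slack 15)
By complementary slackness, a constraint with positive slack has shadow price 0 → catalyst, cooling.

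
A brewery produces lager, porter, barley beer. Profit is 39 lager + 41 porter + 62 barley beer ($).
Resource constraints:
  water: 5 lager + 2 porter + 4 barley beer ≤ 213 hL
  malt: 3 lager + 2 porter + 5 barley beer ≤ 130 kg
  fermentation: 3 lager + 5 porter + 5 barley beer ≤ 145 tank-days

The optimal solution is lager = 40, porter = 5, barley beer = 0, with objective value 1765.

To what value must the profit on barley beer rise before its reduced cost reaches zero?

Binding: malt and fermentation. Non-binding: water (3 unused).
Slack constraints have shadow price 0 (complementary slackness).
Dual feasibility on the basic columns requires 3·y_malt + 3·y_fermentation = 39, 2·y_malt + 5·y_fermentation = 41.
This yields shadow prices y_malt = 8, y_fermentation = 5.
barley beer enters the basis when its profit ≥ yᵀa₃ = 8·5 + 5·5 = 65.

65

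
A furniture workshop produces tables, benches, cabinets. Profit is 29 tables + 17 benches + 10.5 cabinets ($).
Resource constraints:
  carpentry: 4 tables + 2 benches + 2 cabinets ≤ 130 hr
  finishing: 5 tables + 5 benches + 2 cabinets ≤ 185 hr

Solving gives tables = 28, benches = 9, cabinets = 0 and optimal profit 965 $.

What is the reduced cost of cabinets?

-3.5

Check each constraint at x*: carpentry 130/130 (tight); finishing 185/185 (tight).
The binding rows give the dual system: 4·y_carpentry + 5·y_finishing = 29 and 2·y_carpentry + 5·y_finishing = 17.
This yields shadow prices y_carpentry = 6, y_finishing = 1.
Reduced cost of cabinets: c₃ − yᵀa₃ = 10.5 − (6·2 + 1·2) = 10.5 − 14 = -3.5.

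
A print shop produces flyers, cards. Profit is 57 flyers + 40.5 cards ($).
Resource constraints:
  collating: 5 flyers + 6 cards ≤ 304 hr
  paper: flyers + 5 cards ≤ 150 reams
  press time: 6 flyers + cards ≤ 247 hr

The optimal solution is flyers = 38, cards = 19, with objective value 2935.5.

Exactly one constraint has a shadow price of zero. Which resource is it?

collating: 304/304 (binding)
paper: 133/150 (slack 17)
press time: 247/247 (binding)
By complementary slackness, a constraint with positive slack has shadow price 0 → paper.

paper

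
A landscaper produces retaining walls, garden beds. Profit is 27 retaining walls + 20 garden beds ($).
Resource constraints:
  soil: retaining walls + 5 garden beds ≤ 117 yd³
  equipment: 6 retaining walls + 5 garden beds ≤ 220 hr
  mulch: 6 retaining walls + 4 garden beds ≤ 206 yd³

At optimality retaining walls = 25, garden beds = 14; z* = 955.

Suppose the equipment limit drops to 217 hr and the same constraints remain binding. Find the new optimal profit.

Binding: equipment and mulch. Non-binding: soil (22 unused).
Slack constraints have shadow price 0 (complementary slackness).
Dual feasibility on the basic columns requires 6·y_equipment + 6·y_mulch = 27, 5·y_equipment + 4·y_mulch = 20.
This yields shadow prices y_equipment = 2, y_mulch = 2.5.
Δz = y_equipment·Δb = 2 × (-3) = -6, so new z* = 955 − 6 = 949.

949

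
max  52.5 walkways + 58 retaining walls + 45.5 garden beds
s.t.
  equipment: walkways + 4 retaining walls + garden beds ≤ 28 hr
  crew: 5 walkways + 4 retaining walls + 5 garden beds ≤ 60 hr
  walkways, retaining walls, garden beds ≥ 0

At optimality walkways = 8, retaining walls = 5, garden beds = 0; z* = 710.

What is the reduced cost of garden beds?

At the optimum: equipment uses 28 of 28 (binding); crew uses 60 of 60 (binding).
The binding rows give the dual system: 1·y_equipment + 5·y_crew = 52.5 and 4·y_equipment + 4·y_crew = 58.
Solving: y_equipment = 5, y_crew = 9.5.
Reduced cost of garden beds: c₃ − yᵀa₃ = 45.5 − (5·1 + 9.5·5) = 45.5 − 52.5 = -7.

-7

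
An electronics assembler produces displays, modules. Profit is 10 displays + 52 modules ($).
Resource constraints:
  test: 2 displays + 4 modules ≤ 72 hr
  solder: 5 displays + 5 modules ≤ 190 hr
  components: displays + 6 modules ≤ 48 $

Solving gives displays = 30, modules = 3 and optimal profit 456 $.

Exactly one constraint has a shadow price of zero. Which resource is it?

solder

test: 72/72 (binding)
solder: 165/190 (slack 25)
components: 48/48 (binding)
By complementary slackness, a constraint with positive slack has shadow price 0 → solder.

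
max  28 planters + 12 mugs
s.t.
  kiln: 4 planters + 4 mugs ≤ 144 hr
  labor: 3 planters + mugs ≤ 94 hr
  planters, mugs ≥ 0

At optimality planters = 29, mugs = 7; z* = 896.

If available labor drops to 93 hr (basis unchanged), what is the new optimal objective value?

Check each constraint at x*: kiln 144/144 (tight); labor 94/94 (tight).
From A_Bᵀ y = c: 4·y_kiln + 3·y_labor = 28; 4·y_kiln + 1·y_labor = 12.
This yields shadow prices y_kiln = 1, y_labor = 8.
Δz = y_labor·Δb = 8 × (-1) = -8, so new z* = 896 − 8 = 888.

888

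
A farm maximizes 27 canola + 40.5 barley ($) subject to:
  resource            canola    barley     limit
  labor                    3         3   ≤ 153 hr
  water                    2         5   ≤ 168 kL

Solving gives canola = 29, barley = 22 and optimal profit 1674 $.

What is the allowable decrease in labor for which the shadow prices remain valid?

52.2

Binding constraints: labor, water. The basis is B = [[3,3],[2,5]] with det 9.
Per unit decrease in labor, x* moves by d = (-0.5556, 0.2222).
The basis stays optimal until canola reaches 0; allowable decrease = 52.2 hr.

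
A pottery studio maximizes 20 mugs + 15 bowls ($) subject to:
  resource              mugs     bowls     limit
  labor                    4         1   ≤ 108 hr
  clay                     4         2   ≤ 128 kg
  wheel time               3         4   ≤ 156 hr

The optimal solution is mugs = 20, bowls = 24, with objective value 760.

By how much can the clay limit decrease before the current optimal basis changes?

50

Binding constraints: clay, wheel time. The basis is B = [[4,2],[3,4]] with det 10.
Per unit decrease in clay, x* moves by d = (-0.4, 0.3).
The basis stays optimal until mugs reaches 0; allowable decrease = 50 kg.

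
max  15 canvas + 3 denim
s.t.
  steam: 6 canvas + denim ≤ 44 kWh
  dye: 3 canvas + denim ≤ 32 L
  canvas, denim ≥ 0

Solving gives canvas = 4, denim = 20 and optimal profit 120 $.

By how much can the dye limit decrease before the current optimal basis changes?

Binding constraints: steam, dye. The basis is B = [[6,1],[3,1]] with det 3.
Per unit decrease in dye, x* moves by d = (0.3333, -2).
The basis stays optimal until denim reaches 0; allowable decrease = 10 L.

10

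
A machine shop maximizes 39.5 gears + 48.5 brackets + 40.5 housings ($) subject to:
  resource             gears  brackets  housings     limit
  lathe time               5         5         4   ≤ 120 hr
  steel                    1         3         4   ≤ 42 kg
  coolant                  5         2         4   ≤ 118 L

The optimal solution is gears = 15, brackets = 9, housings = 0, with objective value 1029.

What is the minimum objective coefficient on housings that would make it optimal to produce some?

46

At the optimum: lathe time uses 120 of 120 (binding); steel uses 42 of 42 (binding); coolant uses 93 of 118 (slack = 25).
By complementary slackness, y = 0 for the non-binding constraint.
The binding rows give the dual system: 5·y_lathe time + 1·y_steel = 39.5 and 5·y_lathe time + 3·y_steel = 48.5.
Solving: y_lathe time = 7, y_steel = 4.5.
housings enters the basis when its profit ≥ yᵀa₃ = 7·4 + 4.5·4 = 46.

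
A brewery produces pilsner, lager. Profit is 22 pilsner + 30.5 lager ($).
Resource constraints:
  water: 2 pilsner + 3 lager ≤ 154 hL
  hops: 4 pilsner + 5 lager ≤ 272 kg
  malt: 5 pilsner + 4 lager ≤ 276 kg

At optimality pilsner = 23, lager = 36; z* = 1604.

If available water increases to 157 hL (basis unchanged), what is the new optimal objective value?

1622

Binding: water and hops. Non-binding: malt (17 unused).
Since malt is not tight, its dual is 0.
From A_Bᵀ y = c: 2·y_water + 4·y_hops = 22; 3·y_water + 5·y_hops = 30.5.
→ y_water = 6 and y_hops = 2.5.
Δz = y_water·Δb = 6 × (3) = 18, so new z* = 1604 + 18 = 1622.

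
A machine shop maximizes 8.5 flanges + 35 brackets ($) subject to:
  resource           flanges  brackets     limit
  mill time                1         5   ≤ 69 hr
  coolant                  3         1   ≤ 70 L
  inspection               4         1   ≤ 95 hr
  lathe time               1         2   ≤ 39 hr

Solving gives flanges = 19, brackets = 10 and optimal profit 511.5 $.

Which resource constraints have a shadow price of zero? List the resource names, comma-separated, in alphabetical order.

mill time: 69/69 (binding)
coolant: 67/70 (slack 3)
inspection: 86/95 (slack 9)
lathe time: 39/39 (binding)
By complementary slackness, a constraint with positive slack has shadow price 0 → coolant, inspection.

coolant, inspection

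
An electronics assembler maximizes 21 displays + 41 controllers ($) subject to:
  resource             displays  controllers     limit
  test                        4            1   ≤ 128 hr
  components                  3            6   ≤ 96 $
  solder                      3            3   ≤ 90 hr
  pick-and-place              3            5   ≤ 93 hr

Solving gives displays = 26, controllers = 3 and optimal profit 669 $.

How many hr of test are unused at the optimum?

21

test used = 4·26 + 1·3 = 107; slack = 128 − 107 = 21.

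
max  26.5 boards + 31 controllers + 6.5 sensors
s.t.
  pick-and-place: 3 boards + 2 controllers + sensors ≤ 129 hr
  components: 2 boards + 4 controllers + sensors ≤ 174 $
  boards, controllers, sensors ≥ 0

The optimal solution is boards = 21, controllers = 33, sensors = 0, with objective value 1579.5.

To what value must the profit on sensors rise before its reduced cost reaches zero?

Check each constraint at x*: pick-and-place 129/129 (tight); components 174/174 (tight).
The binding rows give the dual system: 3·y_pick-and-place + 2·y_components = 26.5 and 2·y_pick-and-place + 4·y_components = 31.
Solving: y_pick-and-place = 5.5, y_components = 5.
sensors enters the basis when its profit ≥ yᵀa₃ = 5.5·1 + 5·1 = 10.5.

10.5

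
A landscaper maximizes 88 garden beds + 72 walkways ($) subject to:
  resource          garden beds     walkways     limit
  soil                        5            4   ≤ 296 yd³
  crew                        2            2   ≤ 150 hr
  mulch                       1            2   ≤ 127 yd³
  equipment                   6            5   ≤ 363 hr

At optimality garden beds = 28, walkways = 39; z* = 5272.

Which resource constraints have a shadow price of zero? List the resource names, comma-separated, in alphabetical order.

crew, mulch

soil: 296/296 (binding)
crew: 134/150 (slack 16)
mulch: 106/127 (slack 21)
equipment: 363/363 (binding)
By complementary slackness, a constraint with positive slack has shadow price 0 → crew, mulch.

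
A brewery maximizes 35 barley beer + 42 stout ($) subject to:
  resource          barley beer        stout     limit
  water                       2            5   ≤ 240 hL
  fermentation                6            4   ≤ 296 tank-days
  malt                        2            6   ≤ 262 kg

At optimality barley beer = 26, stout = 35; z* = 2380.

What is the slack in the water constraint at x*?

water used = 2·26 + 5·35 = 227; slack = 240 − 227 = 13.

13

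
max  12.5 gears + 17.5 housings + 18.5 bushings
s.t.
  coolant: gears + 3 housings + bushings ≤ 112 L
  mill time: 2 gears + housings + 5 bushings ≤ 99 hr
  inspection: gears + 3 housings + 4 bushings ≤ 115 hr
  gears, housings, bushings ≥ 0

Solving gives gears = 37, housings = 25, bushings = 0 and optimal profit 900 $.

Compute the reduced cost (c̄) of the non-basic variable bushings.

Check each constraint at x*: coolant 112/112 (tight); mill time 99/99 (tight); inspection 112/115 (slack 3).
Since inspection is not tight, its dual is 0.
The binding rows give the dual system: 1·y_coolant + 2·y_mill time = 12.5 and 3·y_coolant + 1·y_mill time = 17.5.
Solving: y_coolant = 4.5, y_mill time = 4.
Reduced cost of bushings: c₃ − yᵀa₃ = 18.5 − (4.5·1 + 4·5) = 18.5 − 24.5 = -6.

-6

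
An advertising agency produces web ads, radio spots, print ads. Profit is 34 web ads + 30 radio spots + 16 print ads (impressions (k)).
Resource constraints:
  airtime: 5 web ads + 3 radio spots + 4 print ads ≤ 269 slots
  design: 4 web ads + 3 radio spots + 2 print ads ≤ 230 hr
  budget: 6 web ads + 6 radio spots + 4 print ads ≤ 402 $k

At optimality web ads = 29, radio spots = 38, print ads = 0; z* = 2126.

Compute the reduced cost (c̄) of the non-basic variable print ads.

-4

Binding: design and budget. Non-binding: airtime (10 unused).
Slack constraints have shadow price 0 (complementary slackness).
Dual feasibility on the basic columns requires 4·y_design + 6·y_budget = 34, 3·y_design + 6·y_budget = 30.
Solving: y_design = 4, y_budget = 3.
Reduced cost of print ads: c₃ − yᵀa₃ = 16 − (4·2 + 3·4) = 16 − 20 = -4.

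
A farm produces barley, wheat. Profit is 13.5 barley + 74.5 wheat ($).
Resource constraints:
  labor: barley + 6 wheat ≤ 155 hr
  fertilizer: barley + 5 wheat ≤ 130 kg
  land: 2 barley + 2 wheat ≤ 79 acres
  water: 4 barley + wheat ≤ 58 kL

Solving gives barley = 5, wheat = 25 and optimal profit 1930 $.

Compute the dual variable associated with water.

0

At the optimum: labor uses 155 of 155 (binding); fertilizer uses 130 of 130 (binding); land uses 60 of 79 (slack = 19); water uses 45 of 58 (slack = 13).
By complementary slackness, y = 0 for the non-binding constraints.
From A_Bᵀ y = c: 1·y_labor + 1·y_fertilizer = 13.5; 6·y_labor + 5·y_fertilizer = 74.5.
→ y_labor = 7 and y_fertilizer = 6.5.
Shadow price of water = 0.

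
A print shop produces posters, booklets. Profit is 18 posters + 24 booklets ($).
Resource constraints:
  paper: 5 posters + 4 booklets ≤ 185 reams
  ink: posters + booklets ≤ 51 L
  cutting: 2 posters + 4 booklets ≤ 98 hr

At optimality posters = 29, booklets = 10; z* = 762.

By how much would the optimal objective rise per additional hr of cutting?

Binding: paper and cutting. Non-binding: ink (12 unused).
Slack constraints have shadow price 0 (complementary slackness).
The binding rows give the dual system: 5·y_paper + 2·y_cutting = 18 and 4·y_paper + 4·y_cutting = 24.
Solving: y_paper = 2, y_cutting = 4.
Shadow price of cutting = 4.

4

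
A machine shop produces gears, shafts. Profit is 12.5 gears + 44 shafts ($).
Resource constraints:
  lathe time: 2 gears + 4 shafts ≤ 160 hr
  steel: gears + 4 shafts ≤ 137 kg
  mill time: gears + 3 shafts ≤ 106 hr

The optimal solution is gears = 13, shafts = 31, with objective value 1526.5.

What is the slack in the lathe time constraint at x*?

lathe time used = 2·13 + 4·31 = 150; slack = 160 − 150 = 10.

10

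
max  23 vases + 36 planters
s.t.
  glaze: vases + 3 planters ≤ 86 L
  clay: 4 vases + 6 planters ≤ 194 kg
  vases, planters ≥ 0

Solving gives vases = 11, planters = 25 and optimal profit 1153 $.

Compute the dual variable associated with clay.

5.5

Both glaze and clay are binding at x*.
From A_Bᵀ y = c: 1·y_glaze + 4·y_clay = 23; 3·y_glaze + 6·y_clay = 36.
Solving: y_glaze = 1, y_clay = 5.5.
Shadow price of clay = 5.5.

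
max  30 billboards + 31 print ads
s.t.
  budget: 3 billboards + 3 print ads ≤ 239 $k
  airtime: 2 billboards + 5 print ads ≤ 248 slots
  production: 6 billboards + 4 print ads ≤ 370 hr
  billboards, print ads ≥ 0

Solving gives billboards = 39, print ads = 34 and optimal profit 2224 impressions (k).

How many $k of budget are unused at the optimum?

budget used = 3·39 + 3·34 = 219; slack = 239 − 219 = 20.

20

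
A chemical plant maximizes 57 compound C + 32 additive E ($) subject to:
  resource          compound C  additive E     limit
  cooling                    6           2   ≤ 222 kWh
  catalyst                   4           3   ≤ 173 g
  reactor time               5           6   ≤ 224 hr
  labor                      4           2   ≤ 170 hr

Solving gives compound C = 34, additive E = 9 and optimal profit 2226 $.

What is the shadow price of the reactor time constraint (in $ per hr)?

Binding: cooling and reactor time. Non-binding: catalyst (10 unused), labor (16 unused).
Since catalyst, labor are not tight, their duals are 0.
From A_Bᵀ y = c: 6·y_cooling + 5·y_reactor time = 57; 2·y_cooling + 6·y_reactor time = 32.
→ y_cooling = 7 and y_reactor time = 3.
Shadow price of reactor time = 3.

3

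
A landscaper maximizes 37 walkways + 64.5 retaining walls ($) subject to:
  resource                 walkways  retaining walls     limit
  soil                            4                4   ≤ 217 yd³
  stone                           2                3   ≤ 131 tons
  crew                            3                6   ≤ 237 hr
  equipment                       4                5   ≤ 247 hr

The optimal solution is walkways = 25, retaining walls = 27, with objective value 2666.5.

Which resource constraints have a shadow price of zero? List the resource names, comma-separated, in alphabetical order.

soil: 208/217 (slack 9)
stone: 131/131 (binding)
crew: 237/237 (binding)
equipment: 235/247 (slack 12)
By complementary slackness, a constraint with positive slack has shadow price 0 → equipment, soil.

equipment, soil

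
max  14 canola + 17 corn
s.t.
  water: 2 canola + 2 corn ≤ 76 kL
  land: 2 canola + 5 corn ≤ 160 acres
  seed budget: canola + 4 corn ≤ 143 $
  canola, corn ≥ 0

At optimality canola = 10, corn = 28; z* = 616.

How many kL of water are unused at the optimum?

water used = 2·10 + 2·28 = 76; slack = 76 − 76 = 0.

0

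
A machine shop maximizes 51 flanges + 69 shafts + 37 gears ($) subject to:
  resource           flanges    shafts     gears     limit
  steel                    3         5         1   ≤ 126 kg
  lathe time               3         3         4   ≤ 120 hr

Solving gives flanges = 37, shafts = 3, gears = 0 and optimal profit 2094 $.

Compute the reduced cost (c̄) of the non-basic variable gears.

At the optimum: steel uses 126 of 126 (binding); lathe time uses 120 of 120 (binding).
The binding rows give the dual system: 3·y_steel + 3·y_lathe time = 51 and 5·y_steel + 3·y_lathe time = 69.
→ y_steel = 9 and y_lathe time = 8.
Reduced cost of gears: c₃ − yᵀa₃ = 37 − (9·1 + 8·4) = 37 − 41 = -4.

-4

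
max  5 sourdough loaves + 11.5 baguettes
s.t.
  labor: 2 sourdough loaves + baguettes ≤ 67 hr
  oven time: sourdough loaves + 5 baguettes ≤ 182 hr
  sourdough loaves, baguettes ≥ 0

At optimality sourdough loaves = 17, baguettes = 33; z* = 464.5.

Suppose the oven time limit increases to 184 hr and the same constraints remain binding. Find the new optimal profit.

468.5

Check each constraint at x*: labor 67/67 (tight); oven time 182/182 (tight).
Dual feasibility on the basic columns requires 2·y_labor + 1·y_oven time = 5, 1·y_labor + 5·y_oven time = 11.5.
→ y_labor = 1.5 and y_oven time = 2.
Δz = y_oven time·Δb = 2 × (2) = 4, so new z* = 464.5 + 4 = 468.5.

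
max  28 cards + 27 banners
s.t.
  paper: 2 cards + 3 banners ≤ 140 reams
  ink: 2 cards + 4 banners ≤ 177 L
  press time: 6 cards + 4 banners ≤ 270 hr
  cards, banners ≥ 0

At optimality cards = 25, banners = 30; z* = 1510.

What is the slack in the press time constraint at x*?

press time used = 6·25 + 4·30 = 270; slack = 270 − 270 = 0.

0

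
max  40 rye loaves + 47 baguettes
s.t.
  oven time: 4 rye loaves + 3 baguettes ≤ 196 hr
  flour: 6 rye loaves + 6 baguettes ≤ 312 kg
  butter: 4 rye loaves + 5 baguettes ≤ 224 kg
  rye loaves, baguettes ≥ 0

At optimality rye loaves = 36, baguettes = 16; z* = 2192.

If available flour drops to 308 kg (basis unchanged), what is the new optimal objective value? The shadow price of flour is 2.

2184

Δb = -4, so new z* = 2192 + (2)·(-4) = 2192 − 8 = 2184.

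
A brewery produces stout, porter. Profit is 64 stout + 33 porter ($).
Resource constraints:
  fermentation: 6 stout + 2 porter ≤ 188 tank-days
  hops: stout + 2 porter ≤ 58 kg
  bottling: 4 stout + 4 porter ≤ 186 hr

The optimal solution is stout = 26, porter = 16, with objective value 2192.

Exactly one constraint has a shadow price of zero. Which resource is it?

fermentation: 188/188 (binding)
hops: 58/58 (binding)
bottling: 168/186 (slack 18)
By complementary slackness, a constraint with positive slack has shadow price 0 → bottling.

bottling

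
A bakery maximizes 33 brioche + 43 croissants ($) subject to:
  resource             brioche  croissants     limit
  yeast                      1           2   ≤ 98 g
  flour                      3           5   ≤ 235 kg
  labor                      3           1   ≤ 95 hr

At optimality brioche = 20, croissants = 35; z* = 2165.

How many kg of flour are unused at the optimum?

0

flour used = 3·20 + 5·35 = 235; slack = 235 − 235 = 0.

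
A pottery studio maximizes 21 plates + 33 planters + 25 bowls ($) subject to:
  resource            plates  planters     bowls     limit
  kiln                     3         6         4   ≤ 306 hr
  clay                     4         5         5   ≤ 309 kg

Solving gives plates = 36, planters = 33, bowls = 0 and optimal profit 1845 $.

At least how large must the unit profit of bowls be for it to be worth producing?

At the optimum: kiln uses 306 of 306 (binding); clay uses 309 of 309 (binding).
From A_Bᵀ y = c: 3·y_kiln + 4·y_clay = 21; 6·y_kiln + 5·y_clay = 33.
Solving: y_kiln = 3, y_clay = 3.
bowls enters the basis when its profit ≥ yᵀa₃ = 3·4 + 3·5 = 27.

27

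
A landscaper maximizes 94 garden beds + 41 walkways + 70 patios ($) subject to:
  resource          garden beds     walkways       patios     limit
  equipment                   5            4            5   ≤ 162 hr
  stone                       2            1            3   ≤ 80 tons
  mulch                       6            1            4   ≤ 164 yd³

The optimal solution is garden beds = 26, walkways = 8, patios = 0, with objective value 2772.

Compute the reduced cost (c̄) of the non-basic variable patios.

-6

Binding: equipment and mulch. Non-binding: stone (20 unused).
Slack constraints have shadow price 0 (complementary slackness).
From A_Bᵀ y = c: 5·y_equipment + 6·y_mulch = 94; 4·y_equipment + 1·y_mulch = 41.
This yields shadow prices y_equipment = 8, y_mulch = 9.
Reduced cost of patios: c₃ − yᵀa₃ = 70 − (8·5 + 9·4) = 70 − 76 = -6.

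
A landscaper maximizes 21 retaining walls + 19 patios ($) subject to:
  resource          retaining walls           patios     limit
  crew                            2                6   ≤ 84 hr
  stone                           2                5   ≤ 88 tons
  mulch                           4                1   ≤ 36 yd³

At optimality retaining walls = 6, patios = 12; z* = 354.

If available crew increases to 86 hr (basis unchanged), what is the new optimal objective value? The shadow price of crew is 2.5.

359

Δb = 2, so new z* = 354 + (2.5)·(2) = 354 + 5 = 359.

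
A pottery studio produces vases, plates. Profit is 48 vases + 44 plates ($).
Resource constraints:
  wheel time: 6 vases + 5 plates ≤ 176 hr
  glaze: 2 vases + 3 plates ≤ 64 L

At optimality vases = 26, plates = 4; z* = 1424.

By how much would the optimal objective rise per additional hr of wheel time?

At the optimum: wheel time uses 176 of 176 (binding); glaze uses 64 of 64 (binding).
Dual feasibility on the basic columns requires 6·y_wheel time + 2·y_glaze = 48, 5·y_wheel time + 3·y_glaze = 44.
This yields shadow prices y_wheel time = 7, y_glaze = 3.
Shadow price of wheel time = 7.

7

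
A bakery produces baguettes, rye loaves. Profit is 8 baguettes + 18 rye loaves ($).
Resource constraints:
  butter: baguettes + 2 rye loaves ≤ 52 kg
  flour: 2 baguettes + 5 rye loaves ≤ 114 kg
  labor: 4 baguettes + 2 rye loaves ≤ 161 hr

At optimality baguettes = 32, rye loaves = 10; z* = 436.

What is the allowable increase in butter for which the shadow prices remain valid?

0.8125

Binding constraints: butter, flour. The basis is B = [[1,2],[2,5]] with det 1.
Per unit increase in butter, x* moves by d = (5, -2).
The basis stays optimal until labor becomes binding; allowable increase = 0.8125 kg.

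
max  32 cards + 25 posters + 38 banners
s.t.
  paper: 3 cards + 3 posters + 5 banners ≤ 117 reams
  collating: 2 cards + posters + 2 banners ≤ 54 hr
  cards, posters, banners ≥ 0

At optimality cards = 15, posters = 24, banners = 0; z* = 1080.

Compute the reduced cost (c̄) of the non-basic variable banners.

-6

At the optimum: paper uses 117 of 117 (binding); collating uses 54 of 54 (binding).
From A_Bᵀ y = c: 3·y_paper + 2·y_collating = 32; 3·y_paper + 1·y_collating = 25.
→ y_paper = 6 and y_collating = 7.
Reduced cost of banners: c₃ − yᵀa₃ = 38 − (6·5 + 7·2) = 38 − 44 = -6.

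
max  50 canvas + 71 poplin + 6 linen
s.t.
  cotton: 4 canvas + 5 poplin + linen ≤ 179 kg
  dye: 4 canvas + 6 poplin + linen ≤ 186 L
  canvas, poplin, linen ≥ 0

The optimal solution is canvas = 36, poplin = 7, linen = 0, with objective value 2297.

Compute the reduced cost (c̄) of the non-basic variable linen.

-6.5

Both cotton and dye are binding at x*.
Dual feasibility on the basic columns requires 4·y_cotton + 4·y_dye = 50, 5·y_cotton + 6·y_dye = 71.
This yields shadow prices y_cotton = 4, y_dye = 8.5.
Reduced cost of linen: c₃ − yᵀa₃ = 6 − (4·1 + 8.5·1) = 6 − 12.5 = -6.5.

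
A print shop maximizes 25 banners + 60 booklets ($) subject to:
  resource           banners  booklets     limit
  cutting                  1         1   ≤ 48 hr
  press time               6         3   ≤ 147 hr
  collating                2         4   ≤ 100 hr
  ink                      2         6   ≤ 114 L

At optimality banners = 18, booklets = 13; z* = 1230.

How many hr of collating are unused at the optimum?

12

collating used = 2·18 + 4·13 = 88; slack = 100 − 88 = 12.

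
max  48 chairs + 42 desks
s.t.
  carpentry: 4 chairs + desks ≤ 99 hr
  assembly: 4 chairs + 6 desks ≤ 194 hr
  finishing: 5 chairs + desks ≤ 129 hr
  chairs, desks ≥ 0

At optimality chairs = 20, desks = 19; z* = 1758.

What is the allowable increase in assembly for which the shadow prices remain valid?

Binding constraints: carpentry, assembly. The basis is B = [[4,1],[4,6]] with det 20.
Per unit increase in assembly, x* moves by d = (-0.05, 0.2).
The basis stays optimal until chairs reaches 0; allowable increase = 400 hr.

400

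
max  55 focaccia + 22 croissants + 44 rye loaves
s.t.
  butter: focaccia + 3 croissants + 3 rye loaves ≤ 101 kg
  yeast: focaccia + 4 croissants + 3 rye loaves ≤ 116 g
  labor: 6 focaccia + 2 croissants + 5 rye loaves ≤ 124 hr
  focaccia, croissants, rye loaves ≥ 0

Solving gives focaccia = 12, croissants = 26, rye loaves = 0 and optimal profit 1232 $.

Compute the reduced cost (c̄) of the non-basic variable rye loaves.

Binding: yeast and labor. Non-binding: butter (11 unused).
Slack constraints have shadow price 0 (complementary slackness).
The binding rows give the dual system: 1·y_yeast + 6·y_labor = 55 and 4·y_yeast + 2·y_labor = 22.
→ y_yeast = 1 and y_labor = 9.
Reduced cost of rye loaves: c₃ − yᵀa₃ = 44 − (1·3 + 9·5) = 44 − 48 = -4.

-4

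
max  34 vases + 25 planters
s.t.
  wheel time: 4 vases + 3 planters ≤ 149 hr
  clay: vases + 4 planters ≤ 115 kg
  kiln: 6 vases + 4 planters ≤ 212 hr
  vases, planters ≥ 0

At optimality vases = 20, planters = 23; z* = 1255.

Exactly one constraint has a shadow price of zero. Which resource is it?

clay

wheel time: 149/149 (binding)
clay: 112/115 (slack 3)
kiln: 212/212 (binding)
By complementary slackness, a constraint with positive slack has shadow price 0 → clay.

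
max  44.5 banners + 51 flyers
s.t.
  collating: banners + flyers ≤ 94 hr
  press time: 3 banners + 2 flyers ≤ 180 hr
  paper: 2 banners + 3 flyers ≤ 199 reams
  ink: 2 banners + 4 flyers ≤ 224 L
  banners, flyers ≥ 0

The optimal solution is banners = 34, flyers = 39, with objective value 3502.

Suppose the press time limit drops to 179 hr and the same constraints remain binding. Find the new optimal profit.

3492.5

Check each constraint at x*: collating 73/94 (slack 21); press time 180/180 (tight); paper 185/199 (slack 14); ink 224/224 (tight).
By complementary slackness, y = 0 for the non-binding constraints.
Dual feasibility on the basic columns requires 3·y_press time + 2·y_ink = 44.5, 2·y_press time + 4·y_ink = 51.
Solving: y_press time = 9.5, y_ink = 8.
Δz = y_press time·Δb = 9.5 × (-1) = -9.5, so new z* = 3502 − 9.5 = 3492.5.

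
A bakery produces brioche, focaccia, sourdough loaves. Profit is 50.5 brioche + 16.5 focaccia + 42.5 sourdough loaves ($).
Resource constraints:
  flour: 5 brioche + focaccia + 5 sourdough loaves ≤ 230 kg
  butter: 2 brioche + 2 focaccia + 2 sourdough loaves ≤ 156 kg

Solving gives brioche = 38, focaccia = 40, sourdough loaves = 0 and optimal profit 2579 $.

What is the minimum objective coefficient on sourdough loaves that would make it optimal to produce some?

Both flour and butter are binding at x*.
From A_Bᵀ y = c: 5·y_flour + 2·y_butter = 50.5; 1·y_flour + 2·y_butter = 16.5.
Solving: y_flour = 8.5, y_butter = 4.
sourdough loaves enters the basis when its profit ≥ yᵀa₃ = 8.5·5 + 4·2 = 50.5.

50.5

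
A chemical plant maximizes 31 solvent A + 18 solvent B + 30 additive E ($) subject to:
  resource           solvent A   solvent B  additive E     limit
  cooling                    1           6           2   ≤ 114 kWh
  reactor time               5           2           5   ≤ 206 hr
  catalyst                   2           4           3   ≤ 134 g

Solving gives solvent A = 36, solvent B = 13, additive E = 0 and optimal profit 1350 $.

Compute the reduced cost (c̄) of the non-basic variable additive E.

-2

Binding: cooling and reactor time. Non-binding: catalyst (10 unused).
Slack constraints have shadow price 0 (complementary slackness).
Dual feasibility on the basic columns requires 1·y_cooling + 5·y_reactor time = 31, 6·y_cooling + 2·y_reactor time = 18.
This yields shadow prices y_cooling = 1, y_reactor time = 6.
Reduced cost of additive E: c₃ − yᵀa₃ = 30 − (1·2 + 6·5) = 30 − 32 = -2.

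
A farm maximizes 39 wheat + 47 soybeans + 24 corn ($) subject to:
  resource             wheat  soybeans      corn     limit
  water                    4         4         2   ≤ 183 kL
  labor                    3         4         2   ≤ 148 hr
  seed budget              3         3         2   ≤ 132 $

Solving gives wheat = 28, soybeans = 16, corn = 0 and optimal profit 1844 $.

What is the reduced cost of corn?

-2

At the optimum: water uses 176 of 183 (slack = 7); labor uses 148 of 148 (binding); seed budget uses 132 of 132 (binding).
Since water is not tight, its dual is 0.
The binding rows give the dual system: 3·y_labor + 3·y_seed budget = 39 and 4·y_labor + 3·y_seed budget = 47.
→ y_labor = 8 and y_seed budget = 5.
Reduced cost of corn: c₃ − yᵀa₃ = 24 − (8·2 + 5·2) = 24 − 26 = -2.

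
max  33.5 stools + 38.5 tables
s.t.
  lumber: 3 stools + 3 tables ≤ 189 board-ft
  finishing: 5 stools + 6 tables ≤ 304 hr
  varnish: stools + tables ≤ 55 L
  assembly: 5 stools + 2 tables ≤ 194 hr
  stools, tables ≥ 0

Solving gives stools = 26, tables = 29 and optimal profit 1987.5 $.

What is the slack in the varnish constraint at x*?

0

varnish used = 1·26 + 1·29 = 55; slack = 55 − 55 = 0.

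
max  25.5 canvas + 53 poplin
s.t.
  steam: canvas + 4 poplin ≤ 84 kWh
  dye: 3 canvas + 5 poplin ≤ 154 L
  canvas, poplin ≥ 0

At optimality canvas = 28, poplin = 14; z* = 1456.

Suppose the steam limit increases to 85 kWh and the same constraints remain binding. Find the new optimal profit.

1460.5

At the optimum: steam uses 84 of 84 (binding); dye uses 154 of 154 (binding).
Dual feasibility on the basic columns requires 1·y_steam + 3·y_dye = 25.5, 4·y_steam + 5·y_dye = 53.
This yields shadow prices y_steam = 4.5, y_dye = 7.
Δz = y_steam·Δb = 4.5 × (1) = 4.5, so new z* = 1456 + 4.5 = 1460.5.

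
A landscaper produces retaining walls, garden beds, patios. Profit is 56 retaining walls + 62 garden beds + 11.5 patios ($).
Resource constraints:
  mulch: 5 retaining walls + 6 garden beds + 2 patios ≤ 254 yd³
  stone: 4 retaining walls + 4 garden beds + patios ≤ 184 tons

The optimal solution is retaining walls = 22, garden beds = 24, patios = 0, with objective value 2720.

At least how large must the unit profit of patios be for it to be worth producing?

18.5

Check each constraint at x*: mulch 254/254 (tight); stone 184/184 (tight).
Dual feasibility on the basic columns requires 5·y_mulch + 4·y_stone = 56, 6·y_mulch + 4·y_stone = 62.
Solving: y_mulch = 6, y_stone = 6.5.
patios enters the basis when its profit ≥ yᵀa₃ = 6·2 + 6.5·1 = 18.5.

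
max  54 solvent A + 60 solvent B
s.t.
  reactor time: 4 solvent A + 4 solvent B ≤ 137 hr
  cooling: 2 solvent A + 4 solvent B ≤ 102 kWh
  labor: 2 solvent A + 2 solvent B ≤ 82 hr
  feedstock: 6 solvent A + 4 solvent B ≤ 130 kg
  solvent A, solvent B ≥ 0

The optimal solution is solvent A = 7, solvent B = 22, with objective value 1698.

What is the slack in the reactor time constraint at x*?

reactor time used = 4·7 + 4·22 = 116; slack = 137 − 116 = 21.

21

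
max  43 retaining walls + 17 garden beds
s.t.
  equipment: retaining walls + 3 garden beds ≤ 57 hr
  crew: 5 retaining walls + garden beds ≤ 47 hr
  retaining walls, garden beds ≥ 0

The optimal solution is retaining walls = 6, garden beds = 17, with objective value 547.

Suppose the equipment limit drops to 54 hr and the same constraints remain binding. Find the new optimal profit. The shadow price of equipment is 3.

538

Δb = -3, so new z* = 547 + (3)·(-3) = 547 − 9 = 538.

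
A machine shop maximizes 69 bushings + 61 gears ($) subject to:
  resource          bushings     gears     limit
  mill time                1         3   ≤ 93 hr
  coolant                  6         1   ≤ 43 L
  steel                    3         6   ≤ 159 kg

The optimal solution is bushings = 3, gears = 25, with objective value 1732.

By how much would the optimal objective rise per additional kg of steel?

9

Binding: coolant and steel. Non-binding: mill time (15 unused).
By complementary slackness, y = 0 for the non-binding constraint.
From A_Bᵀ y = c: 6·y_coolant + 3·y_steel = 69; 1·y_coolant + 6·y_steel = 61.
Solving: y_coolant = 7, y_steel = 9.
Shadow price of steel = 9.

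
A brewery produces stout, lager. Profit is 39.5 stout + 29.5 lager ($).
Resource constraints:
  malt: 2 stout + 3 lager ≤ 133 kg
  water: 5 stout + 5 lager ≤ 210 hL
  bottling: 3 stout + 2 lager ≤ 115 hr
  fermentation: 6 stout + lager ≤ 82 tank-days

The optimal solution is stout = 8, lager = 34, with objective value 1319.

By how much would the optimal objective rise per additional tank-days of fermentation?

2

Check each constraint at x*: malt 118/133 (slack 15); water 210/210 (tight); bottling 92/115 (slack 23); fermentation 82/82 (tight).
Since malt, bottling are not tight, their duals are 0.
From A_Bᵀ y = c: 5·y_water + 6·y_fermentation = 39.5; 5·y_water + 1·y_fermentation = 29.5.
Solving: y_water = 5.5, y_fermentation = 2.
Shadow price of fermentation = 2.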